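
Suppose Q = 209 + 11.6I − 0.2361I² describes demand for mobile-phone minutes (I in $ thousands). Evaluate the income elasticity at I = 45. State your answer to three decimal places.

At I = 45: Q = 252.8975.
dQ/dI = 11.6 − 0.4722I = -9.64900.
η = (dQ/dI)·(I/Q) = -9.64900 × (45/252.8975) = -1.717.

-1.717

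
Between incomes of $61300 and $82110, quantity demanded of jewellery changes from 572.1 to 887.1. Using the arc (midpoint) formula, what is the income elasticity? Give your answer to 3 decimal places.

1.488

ΔQ = 887.1 − 572.1 = 315; midpoint Q̄ = (572.1 + 887.1)/2 = 729.6.
ΔI = 82110 − 61300 = 20810; midpoint Ī = (61300 + 82110)/2 = 71705.
η = (ΔQ/Q̄) ÷ (ΔI/Ī) = (315/729.6) ÷ (20810/71705) = 1.488.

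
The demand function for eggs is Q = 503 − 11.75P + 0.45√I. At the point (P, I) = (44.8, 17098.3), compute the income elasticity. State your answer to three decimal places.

0.830

At P = 44.8, I = 17098.3: Q = 35.442.
Holding P constant, ∂Q/∂I = 0.45/(2√I) = 0.0017207.
η_I = (∂Q/∂I)·(I/Q) = 0.0017207 × (17098.3/35.442) = 0.830.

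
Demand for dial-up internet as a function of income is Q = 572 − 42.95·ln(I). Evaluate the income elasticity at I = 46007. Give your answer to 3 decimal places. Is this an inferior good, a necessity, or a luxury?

At I = 46007: Q = 110.865.
dQ/dI = -42.95/I = -0.000933554 at this income.
η = (dQ/dI)·(I/Q) = -0.000933554 × (46007/110.865) = -0.387.
Since η < 0, the good is an inferior good.

-0.387 (inferior good)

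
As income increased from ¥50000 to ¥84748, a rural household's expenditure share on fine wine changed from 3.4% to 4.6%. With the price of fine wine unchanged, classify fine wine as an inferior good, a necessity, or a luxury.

luxury

The budget share rises as income rises, so η > 1.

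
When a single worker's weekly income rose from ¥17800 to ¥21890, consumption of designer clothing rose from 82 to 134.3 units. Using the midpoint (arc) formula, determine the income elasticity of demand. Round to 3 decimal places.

2.346

ΔQ = 134.3 − 82 = 52.3; midpoint Q̄ = (82 + 134.3)/2 = 108.15.
ΔI = 21890 − 17800 = 4090; midpoint Ī = (17800 + 21890)/2 = 19845.
η = (ΔQ/Q̄) ÷ (ΔI/Ī) = (52.3/108.15) ÷ (4090/19845) = 2.346.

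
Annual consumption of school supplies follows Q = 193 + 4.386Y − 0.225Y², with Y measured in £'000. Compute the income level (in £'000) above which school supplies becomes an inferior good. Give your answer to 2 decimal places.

9.75

dQ/dY = 4.386 − 0.45Y.
The good is inferior where dQ/dY < 0. Setting dQ/dY = 0 gives Y = 4.386 / 0.45 = 9.75.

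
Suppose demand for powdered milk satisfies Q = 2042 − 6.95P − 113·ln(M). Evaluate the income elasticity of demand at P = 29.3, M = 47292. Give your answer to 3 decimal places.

At P = 29.3, M = 47292: Q = 622.022.
Holding P constant, ∂Q/∂M = -113/M = -0.00238941.
η_M = (∂Q/∂M)·(M/Q) = -0.00238941 × (47292/622.022) = -0.182.

-0.182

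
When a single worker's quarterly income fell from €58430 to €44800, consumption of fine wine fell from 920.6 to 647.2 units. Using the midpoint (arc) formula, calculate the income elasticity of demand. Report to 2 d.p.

1.32

ΔQ = 647.2 − 920.6 = -273.4; midpoint Q̄ = (920.6 + 647.2)/2 = 783.9.
ΔI = 44800 − 58430 = -13630; midpoint Ī = (58430 + 44800)/2 = 51615.
η = (ΔQ/Q̄) ÷ (ΔI/Ī) = (-273.4/783.9) ÷ (-13630/51615) = 1.32.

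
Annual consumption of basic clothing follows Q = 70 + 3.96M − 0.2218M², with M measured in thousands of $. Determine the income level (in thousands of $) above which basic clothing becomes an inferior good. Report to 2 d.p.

8.93

dQ/dM = 3.96 − 0.4436M.
The good is inferior where dQ/dM < 0. Setting dQ/dM = 0 gives M = 3.96 / 0.4436 = 8.93.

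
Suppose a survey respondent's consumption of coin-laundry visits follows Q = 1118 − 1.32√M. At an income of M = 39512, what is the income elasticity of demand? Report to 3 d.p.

-0.153

At M = 39512: Q = 855.615.
dQ/dM = -1.32/(2√M) = -0.00332032 at this income.
η = (dQ/dM)·(M/Q) = -0.00332032 × (39512/855.615) = -0.153.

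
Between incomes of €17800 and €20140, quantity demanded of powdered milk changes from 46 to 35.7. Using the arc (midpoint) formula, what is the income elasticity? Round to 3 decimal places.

-2.044

ΔQ = 35.7 − 46 = -10.3; midpoint Q̄ = (46 + 35.7)/2 = 40.85.
ΔI = 20140 − 17800 = 2340; midpoint Ī = (17800 + 20140)/2 = 18970.
η = (ΔQ/Q̄) ÷ (ΔI/Ī) = (-10.3/40.85) ÷ (2340/18970) = -2.044.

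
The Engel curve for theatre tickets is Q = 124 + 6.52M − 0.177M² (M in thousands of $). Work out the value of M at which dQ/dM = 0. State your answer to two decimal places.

18.42

dQ/dM = 6.52 − 0.354M.
The good is inferior where dQ/dM < 0. Setting dQ/dM = 0 gives M = 6.52 / 0.354 = 18.42.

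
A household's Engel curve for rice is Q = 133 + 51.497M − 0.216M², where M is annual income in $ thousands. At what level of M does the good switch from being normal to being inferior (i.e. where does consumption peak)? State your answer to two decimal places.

dQ/dM = 51.497 − 0.432M.
The good is inferior where dQ/dM < 0. Setting dQ/dM = 0 gives M = 51.497 / 0.432 = 119.21.

119.21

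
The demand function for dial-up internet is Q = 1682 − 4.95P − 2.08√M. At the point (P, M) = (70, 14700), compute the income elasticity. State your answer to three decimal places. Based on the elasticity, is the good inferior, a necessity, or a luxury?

-0.116 (inferior good)

At P = 70, M = 14700: Q = 1083.313.
Holding P constant, ∂Q/∂M = -2.08/(2√M) = -0.00857778.
η_M = (∂Q/∂M)·(M/Q) = -0.00857778 × (14700/1083.313) = -0.116.
Since η < 0, this is an inferior good.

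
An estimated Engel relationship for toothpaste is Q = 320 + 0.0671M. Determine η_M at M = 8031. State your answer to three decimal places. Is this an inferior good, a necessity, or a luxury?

At M = 8031: Q = 858.880.
dQ/dM = 0.0671.
η = (dQ/dM)·(M/Q) = 0.0671 × (8031/858.880) = 0.627.
Since 0 < η < 1, the good is a necessity.

0.627 (necessity)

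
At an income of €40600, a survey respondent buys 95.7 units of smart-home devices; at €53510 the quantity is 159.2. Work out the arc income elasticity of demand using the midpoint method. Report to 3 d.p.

1.816

ΔQ = 159.2 − 95.7 = 63.5; midpoint Q̄ = (95.7 + 159.2)/2 = 127.45.
ΔI = 53510 − 40600 = 12910; midpoint Ī = (40600 + 53510)/2 = 47055.
η = (ΔQ/Q̄) ÷ (ΔI/Ī) = (63.5/127.45) ÷ (12910/47055) = 1.816.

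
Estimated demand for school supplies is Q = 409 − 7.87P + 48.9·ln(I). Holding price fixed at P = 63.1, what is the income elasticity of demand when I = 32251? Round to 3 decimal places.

At P = 63.1, I = 32251: Q = 420.049.
Holding P constant, ∂Q/∂I = 48.9/I = 0.00151623.
η_I = (∂Q/∂I)·(I/Q) = 0.00151623 × (32251/420.049) = 0.116.

0.116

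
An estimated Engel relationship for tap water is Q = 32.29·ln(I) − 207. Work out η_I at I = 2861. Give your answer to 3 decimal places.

0.646

At I = 2861: Q = 49.994.
dQ/dI = 32.29/I = 0.0112863 at this income.
η = (dQ/dI)·(I/Q) = 0.0112863 × (2861/49.994) = 0.646.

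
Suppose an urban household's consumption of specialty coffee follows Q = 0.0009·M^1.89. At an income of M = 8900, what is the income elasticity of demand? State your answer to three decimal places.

For Q = A·M^β the income elasticity is constant and equal to β.
Here β = 1.89, so η = 1.890.

1.890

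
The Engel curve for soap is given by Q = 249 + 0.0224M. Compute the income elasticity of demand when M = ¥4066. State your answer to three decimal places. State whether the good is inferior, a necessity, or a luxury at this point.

0.268 (necessity)

At M = 4066: Q = 340.078.
dQ/dM = 0.0224.
η = (dQ/dM)·(M/Q) = 0.0224 × (4066/340.078) = 0.268.
Since 0 < η < 1, the good is a necessity.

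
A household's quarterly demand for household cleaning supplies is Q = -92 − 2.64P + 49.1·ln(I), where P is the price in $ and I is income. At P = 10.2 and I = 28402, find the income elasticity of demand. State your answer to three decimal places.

At P = 10.2, I = 28402: Q = 384.554.
Holding P constant, ∂Q/∂I = 49.1/I = 0.00172875.
η_I = (∂Q/∂I)·(I/Q) = 0.00172875 × (28402/384.554) = 0.128.

0.128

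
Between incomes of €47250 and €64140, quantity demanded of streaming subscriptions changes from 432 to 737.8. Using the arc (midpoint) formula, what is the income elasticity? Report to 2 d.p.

1.72

ΔQ = 737.8 − 432 = 305.8; midpoint Q̄ = (432 + 737.8)/2 = 584.9.
ΔI = 64140 − 47250 = 16890; midpoint Ī = (47250 + 64140)/2 = 55695.
η = (ΔQ/Q̄) ÷ (ΔI/Ī) = (305.8/584.9) ÷ (16890/55695) = 1.72.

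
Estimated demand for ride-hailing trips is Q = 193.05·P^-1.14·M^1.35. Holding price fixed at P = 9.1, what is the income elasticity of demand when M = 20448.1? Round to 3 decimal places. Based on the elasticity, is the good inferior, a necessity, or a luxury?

1.350 (luxury)

For a multiplicative demand Q = A·P^α·M^β, the income elasticity is β everywhere.
Here β = 1.35, so η = 1.350.
Since η > 1, this is a luxury.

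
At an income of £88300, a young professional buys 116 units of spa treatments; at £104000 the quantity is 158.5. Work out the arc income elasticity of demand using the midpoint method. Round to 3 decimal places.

1.896

ΔQ = 158.5 − 116 = 42.5; midpoint Q̄ = (116 + 158.5)/2 = 137.25.
ΔI = 104000 − 88300 = 15700; midpoint Ī = (88300 + 104000)/2 = 96150.
η = (ΔQ/Q̄) ÷ (ΔI/Ī) = (42.5/137.25) ÷ (15700/96150) = 1.896.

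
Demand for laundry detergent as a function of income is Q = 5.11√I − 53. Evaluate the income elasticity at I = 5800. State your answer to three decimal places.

0.579

At I = 5800: Q = 336.166.
dQ/dI = 5.11/(2√I) = 0.0335488 at this income.
η = (dQ/dI)·(I/Q) = 0.0335488 × (5800/336.166) = 0.579.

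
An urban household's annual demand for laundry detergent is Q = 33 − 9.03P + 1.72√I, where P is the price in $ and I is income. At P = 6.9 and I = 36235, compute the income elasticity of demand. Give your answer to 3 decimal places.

At P = 6.9, I = 36235: Q = 298.103.
Holding P constant, ∂Q/∂I = 1.72/(2√I) = 0.00451788.
η_I = (∂Q/∂I)·(I/Q) = 0.00451788 × (36235/298.103) = 0.549.

0.549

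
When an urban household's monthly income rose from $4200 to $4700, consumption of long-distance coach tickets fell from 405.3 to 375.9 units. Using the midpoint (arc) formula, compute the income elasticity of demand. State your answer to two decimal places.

ΔQ = 375.9 − 405.3 = -29.4; midpoint Q̄ = (405.3 + 375.9)/2 = 390.6.
ΔI = 4700 − 4200 = 500; midpoint Ī = (4200 + 4700)/2 = 4450.
η = (ΔQ/Q̄) ÷ (ΔI/Ī) = (-29.4/390.6) ÷ (500/4450) = -0.67.

-0.67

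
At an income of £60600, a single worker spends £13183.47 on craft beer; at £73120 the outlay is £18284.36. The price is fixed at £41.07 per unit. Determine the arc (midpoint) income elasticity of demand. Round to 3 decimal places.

1.731

With a constant price, Q₁ = 13183.47/41.07 = 321.000 and Q₂ = 18284.36/41.07 = 445.200 (equivalently, work directly with expenditure since P cancels).
Midpoint %ΔQ = (18284.36 − 13183.47)/15733.92 = 0.32420; midpoint %ΔI = (73120 − 60600)/66860 = 0.18726.
η = 0.32420 / 0.18726 = 1.731.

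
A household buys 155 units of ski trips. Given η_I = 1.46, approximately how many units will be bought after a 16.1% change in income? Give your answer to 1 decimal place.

%ΔQ ≈ η × %ΔI = 1.46 × 16.1% = 23.506%.
New Q ≈ 155 × (1 + 0.23506) = 191.4.

191.4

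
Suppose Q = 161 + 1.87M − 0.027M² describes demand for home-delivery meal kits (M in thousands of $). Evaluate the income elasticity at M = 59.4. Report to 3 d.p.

At M = 59.4: Q = 176.8123.
dQ/dM = 1.87 − 0.054M = -1.33760.
η = (dQ/dM)·(M/Q) = -1.33760 × (59.4/176.8123) = -0.449.

-0.449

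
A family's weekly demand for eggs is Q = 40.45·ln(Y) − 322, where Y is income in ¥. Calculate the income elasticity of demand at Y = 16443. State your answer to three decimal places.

At Y = 16443: Q = 70.675.
dQ/dY = 40.45/Y = 0.00246001 at this income.
η = (dQ/dY)·(Y/Q) = 0.00246001 × (16443/70.675) = 0.572.

0.572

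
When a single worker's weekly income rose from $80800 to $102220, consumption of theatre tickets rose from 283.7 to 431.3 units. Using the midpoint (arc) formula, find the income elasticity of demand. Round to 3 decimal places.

ΔQ = 431.3 − 283.7 = 147.6; midpoint Q̄ = (283.7 + 431.3)/2 = 357.5.
ΔI = 102220 − 80800 = 21420; midpoint Ī = (80800 + 102220)/2 = 91510.
η = (ΔQ/Q̄) ÷ (ΔI/Ī) = (147.6/357.5) ÷ (21420/91510) = 1.764.

1.764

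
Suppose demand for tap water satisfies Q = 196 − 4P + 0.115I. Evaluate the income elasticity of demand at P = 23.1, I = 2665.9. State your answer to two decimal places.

At P = 23.1, I = 2665.9: Q = 410.179.
Holding P constant, ∂Q/∂I = 0.115.
η_I = (∂Q/∂I)·(I/Q) = 0.115 × (2665.9/410.179) = 0.75.

0.75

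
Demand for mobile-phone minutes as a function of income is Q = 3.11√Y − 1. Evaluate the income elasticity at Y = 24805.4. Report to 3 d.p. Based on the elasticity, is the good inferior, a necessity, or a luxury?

0.501 (necessity)

At Y = 24805.4: Q = 488.817.
dQ/dY = 3.11/(2√Y) = 0.00987319 at this income.
η = (dQ/dY)·(Y/Q) = 0.00987319 × (24805.4/488.817) = 0.501.
Since 0 < η < 1, the good is a necessity.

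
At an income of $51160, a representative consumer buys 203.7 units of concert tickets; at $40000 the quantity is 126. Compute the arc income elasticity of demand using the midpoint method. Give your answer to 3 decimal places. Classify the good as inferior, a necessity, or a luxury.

1.925 (luxury)

ΔQ = 126 − 203.7 = -77.7; midpoint Q̄ = (203.7 + 126)/2 = 164.85.
ΔI = 40000 − 51160 = -11160; midpoint Ī = (51160 + 40000)/2 = 45580.
η = (ΔQ/Q̄) ÷ (ΔI/Ī) = (-77.7/164.85) ÷ (-11160/45580) = 1.925.
η > 1 ⇒ luxury.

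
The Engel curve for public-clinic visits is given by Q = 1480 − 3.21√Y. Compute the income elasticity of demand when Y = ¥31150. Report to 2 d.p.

-0.31

At Y = 31150: Q = 913.455.
dQ/dY = -3.21/(2√Y) = -0.00909381 at this income.
η = (dQ/dY)·(Y/Q) = -0.00909381 × (31150/913.455) = -0.31.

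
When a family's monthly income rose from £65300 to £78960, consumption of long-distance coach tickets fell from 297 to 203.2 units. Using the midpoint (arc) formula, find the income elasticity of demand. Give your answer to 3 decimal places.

ΔQ = 203.2 − 297 = -93.8; midpoint Q̄ = (297 + 203.2)/2 = 250.1.
ΔI = 78960 − 65300 = 13660; midpoint Ī = (65300 + 78960)/2 = 72130.
η = (ΔQ/Q̄) ÷ (ΔI/Ī) = (-93.8/250.1) ÷ (13660/72130) = -1.980.

-1.980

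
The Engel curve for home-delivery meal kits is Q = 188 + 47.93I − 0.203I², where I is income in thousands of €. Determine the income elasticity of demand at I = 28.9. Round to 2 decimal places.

0.75

At I = 28.9: Q = 1403.6294.
dQ/dI = 47.93 − 0.406I = 36.19660.
η = (dQ/dI)·(I/Q) = 36.19660 × (28.9/1403.6294) = 0.75.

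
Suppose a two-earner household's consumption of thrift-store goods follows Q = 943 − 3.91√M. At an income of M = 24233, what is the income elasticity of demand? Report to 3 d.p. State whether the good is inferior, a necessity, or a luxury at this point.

At M = 24233: Q = 334.332.
dQ/dM = -3.91/(2√M) = -0.0125587 at this income.
η = (dQ/dM)·(M/Q) = -0.0125587 × (24233/334.332) = -0.910.
Since η < 0, the good is an inferior good.

-0.910 (inferior good)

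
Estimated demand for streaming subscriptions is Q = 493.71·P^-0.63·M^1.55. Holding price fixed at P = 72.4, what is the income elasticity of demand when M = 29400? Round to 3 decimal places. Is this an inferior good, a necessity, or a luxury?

For a multiplicative demand Q = A·P^α·M^β, the income elasticity is β everywhere.
Here β = 1.55, so η = 1.550.
Since η > 1, this is a luxury.

1.550 (luxury)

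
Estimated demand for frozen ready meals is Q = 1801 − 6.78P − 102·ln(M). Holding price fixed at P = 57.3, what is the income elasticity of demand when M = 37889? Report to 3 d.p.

-0.303

At P = 57.3, M = 37889: Q = 337.180.
Holding P constant, ∂Q/∂M = -102/M = -0.00269207.
η_M = (∂Q/∂M)·(M/Q) = -0.00269207 × (37889/337.180) = -0.303.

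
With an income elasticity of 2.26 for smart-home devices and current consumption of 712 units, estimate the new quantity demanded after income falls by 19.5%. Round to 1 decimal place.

398.2

%ΔQ ≈ η × %ΔI = 2.26 × (-19.5%) = -44.07%.
New Q ≈ 712 × (1 − 0.4407) = 398.2.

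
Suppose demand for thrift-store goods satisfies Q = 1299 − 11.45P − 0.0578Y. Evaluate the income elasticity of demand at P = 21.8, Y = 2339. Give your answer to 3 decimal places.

-0.148

At P = 21.8, Y = 2339: Q = 914.196.
Holding P constant, ∂Q/∂Y = −0.0578.
η_Y = (∂Q/∂Y)·(Y/Q) = -0.0578 × (2339/914.196) = -0.148.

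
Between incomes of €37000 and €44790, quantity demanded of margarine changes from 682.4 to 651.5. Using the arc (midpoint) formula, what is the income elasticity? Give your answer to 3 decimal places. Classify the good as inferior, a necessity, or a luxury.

ΔQ = 651.5 − 682.4 = -30.9; midpoint Q̄ = (682.4 + 651.5)/2 = 666.95.
ΔI = 44790 − 37000 = 7790; midpoint Ī = (37000 + 44790)/2 = 40895.
η = (ΔQ/Q̄) ÷ (ΔI/Ī) = (-30.9/666.95) ÷ (7790/40895) = -0.243.
η < 0 ⇒ inferior good.

-0.243 (inferior good)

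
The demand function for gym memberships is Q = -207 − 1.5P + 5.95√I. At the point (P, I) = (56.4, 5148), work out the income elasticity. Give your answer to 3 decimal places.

1.578

At P = 56.4, I = 5148: Q = 135.310.
Holding P constant, ∂Q/∂I = 5.95/(2√I) = 0.0414637.
η_I = (∂Q/∂I)·(I/Q) = 0.0414637 × (5148/135.310) = 1.578.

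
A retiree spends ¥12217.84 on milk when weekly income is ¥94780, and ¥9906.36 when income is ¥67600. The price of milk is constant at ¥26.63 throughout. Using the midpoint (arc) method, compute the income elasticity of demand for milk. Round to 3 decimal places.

0.624

With a constant price, Q₁ = 12217.84/26.63 = 458.800 and Q₂ = 9906.36/26.63 = 372.000 (equivalently, work directly with expenditure since P cancels).
Midpoint %ΔQ = (9906.36 − 12217.84)/11062.10 = -0.20895; midpoint %ΔI = (67600 − 94780)/81190 = -0.33477.
η = -0.20895 / -0.33477 = 0.624.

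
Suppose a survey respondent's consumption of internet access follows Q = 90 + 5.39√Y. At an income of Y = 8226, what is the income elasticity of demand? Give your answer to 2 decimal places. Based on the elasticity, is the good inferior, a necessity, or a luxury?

At Y = 8226: Q = 578.858.
dQ/dY = 5.39/(2√Y) = 0.0297142 at this income.
η = (dQ/dY)·(Y/Q) = 0.0297142 × (8226/578.858) = 0.42.
Since 0 < η < 1, the good is a necessity.

0.42 (necessity)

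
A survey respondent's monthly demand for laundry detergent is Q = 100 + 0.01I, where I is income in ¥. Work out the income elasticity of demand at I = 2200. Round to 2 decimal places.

At I = 2200: Q = 122.000.
dQ/dI = 0.01.
η = (dQ/dI)·(I/Q) = 0.01 × (2200/122.000) = 0.18.

0.18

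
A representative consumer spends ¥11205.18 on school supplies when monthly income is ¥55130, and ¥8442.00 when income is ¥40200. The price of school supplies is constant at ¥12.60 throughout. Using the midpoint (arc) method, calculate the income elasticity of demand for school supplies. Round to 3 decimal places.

0.898

With a constant price, Q₁ = 11205.18/12.60 = 889.300 and Q₂ = 8442.00/12.60 = 670.000 (equivalently, work directly with expenditure since P cancels).
Midpoint %ΔQ = (8442.00 − 11205.18)/9823.59 = -0.28128; midpoint %ΔI = (40200 − 55130)/47665 = -0.31323.
η = -0.28128 / -0.31323 = 0.898.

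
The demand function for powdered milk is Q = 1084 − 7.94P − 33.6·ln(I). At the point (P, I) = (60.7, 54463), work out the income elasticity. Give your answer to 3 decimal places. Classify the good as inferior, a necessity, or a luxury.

At P = 60.7, I = 54463: Q = 235.625.
Holding P constant, ∂Q/∂I = -33.6/I = -0.000616933.
η_I = (∂Q/∂I)·(I/Q) = -0.000616933 × (54463/235.625) = -0.143.
Since η < 0, this is an inferior good.

-0.143 (inferior good)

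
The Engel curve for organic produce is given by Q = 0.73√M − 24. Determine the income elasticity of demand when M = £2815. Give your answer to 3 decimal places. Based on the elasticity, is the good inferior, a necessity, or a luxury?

At M = 2815: Q = 14.731.
dQ/dM = 0.73/(2√M) = 0.00687945 at this income.
η = (dQ/dM)·(M/Q) = 0.00687945 × (2815/14.731) = 1.315.
Since η > 1, the good is a luxury.

1.315 (luxury)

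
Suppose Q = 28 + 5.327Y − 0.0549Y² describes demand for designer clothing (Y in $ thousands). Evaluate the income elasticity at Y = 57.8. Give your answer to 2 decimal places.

-0.39

At Y = 57.8: Q = 152.4885.
dQ/dY = 5.327 − 0.1098Y = -1.01944.
η = (dQ/dY)·(Y/Q) = -1.01944 × (57.8/152.4885) = -0.39.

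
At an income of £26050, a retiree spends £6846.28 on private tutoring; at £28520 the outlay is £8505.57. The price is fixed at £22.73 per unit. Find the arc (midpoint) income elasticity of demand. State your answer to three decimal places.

With a constant price, Q₁ = 6846.28/22.73 = 301.200 and Q₂ = 8505.57/22.73 = 374.200 (equivalently, work directly with expenditure since P cancels).
Midpoint %ΔQ = (8505.57 − 6846.28)/7675.92 = 0.21617; midpoint %ΔI = (28520 − 26050)/27285 = 0.09053.
η = 0.21617 / 0.09053 = 2.388.

2.388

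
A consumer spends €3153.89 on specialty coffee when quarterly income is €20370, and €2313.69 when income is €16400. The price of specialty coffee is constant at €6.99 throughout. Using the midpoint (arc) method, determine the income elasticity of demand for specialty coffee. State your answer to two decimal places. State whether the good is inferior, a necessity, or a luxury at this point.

1.42 (luxury)

With a constant price, Q₁ = 3153.89/6.99 = 451.200 and Q₂ = 2313.69/6.99 = 331.000 (equivalently, work directly with expenditure since P cancels).
Midpoint %ΔQ = (2313.69 − 3153.89)/2733.79 = -0.30734; midpoint %ΔI = (16400 − 20370)/18385 = -0.21594.
η = -0.30734 / -0.21594 = 1.42.
η > 1 ⇒ luxury.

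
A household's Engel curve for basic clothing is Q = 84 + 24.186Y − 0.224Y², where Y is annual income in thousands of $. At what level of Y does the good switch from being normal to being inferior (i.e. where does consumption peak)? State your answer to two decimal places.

53.99

dQ/dY = 24.186 − 0.448Y.
The good is inferior where dQ/dY < 0. Setting dQ/dY = 0 gives Y = 24.186 / 0.448 = 53.99.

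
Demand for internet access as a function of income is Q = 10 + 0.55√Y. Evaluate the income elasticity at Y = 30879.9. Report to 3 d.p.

0.453

At Y = 30879.9: Q = 106.650.
dQ/dY = 0.55/(2√Y) = 0.00156493 at this income.
η = (dQ/dY)·(Y/Q) = 0.00156493 × (30879.9/106.650) = 0.453.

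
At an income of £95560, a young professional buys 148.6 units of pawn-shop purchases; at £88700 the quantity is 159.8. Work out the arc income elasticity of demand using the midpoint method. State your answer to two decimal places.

-0.98

ΔQ = 159.8 − 148.6 = 11.2; midpoint Q̄ = (148.6 + 159.8)/2 = 154.2.
ΔI = 88700 − 95560 = -6860; midpoint Ī = (95560 + 88700)/2 = 92130.
η = (ΔQ/Q̄) ÷ (ΔI/Ī) = (11.2/154.2) ÷ (-6860/92130) = -0.98.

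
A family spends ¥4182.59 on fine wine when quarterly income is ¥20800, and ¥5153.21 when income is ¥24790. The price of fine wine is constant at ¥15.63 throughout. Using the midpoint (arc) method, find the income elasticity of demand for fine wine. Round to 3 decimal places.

1.188

With a constant price, Q₁ = 4182.59/15.63 = 267.600 and Q₂ = 5153.21/15.63 = 329.700 (equivalently, work directly with expenditure since P cancels).
Midpoint %ΔQ = (5153.21 − 4182.59)/4667.90 = 0.20794; midpoint %ΔI = (24790 − 20800)/22795 = 0.17504.
η = 0.20794 / 0.17504 = 1.188.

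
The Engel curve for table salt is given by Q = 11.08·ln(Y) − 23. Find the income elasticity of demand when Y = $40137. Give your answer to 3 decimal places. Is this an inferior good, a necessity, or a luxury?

At Y = 40137: Q = 94.449.
dQ/dY = 11.08/Y = 0.000276055 at this income.
η = (dQ/dY)·(Y/Q) = 0.000276055 × (40137/94.449) = 0.117.
Since 0 < η < 1, the good is a necessity.

0.117 (necessity)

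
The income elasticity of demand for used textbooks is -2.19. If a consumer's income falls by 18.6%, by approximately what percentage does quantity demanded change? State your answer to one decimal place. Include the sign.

%ΔQ ≈ η × %ΔI = -2.19 × (-18.6%) = 40.7%.

40.7%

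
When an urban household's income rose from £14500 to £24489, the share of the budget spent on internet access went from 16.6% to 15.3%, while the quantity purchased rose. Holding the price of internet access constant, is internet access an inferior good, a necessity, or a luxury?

necessity

Quantity rises but the budget share falls as income rises, so 0 < η < 1.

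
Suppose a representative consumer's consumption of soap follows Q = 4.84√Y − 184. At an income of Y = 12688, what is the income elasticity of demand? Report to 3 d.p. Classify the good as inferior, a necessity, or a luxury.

At Y = 12688: Q = 361.183.
dQ/dY = 4.84/(2√Y) = 0.0214842 at this income.
η = (dQ/dY)·(Y/Q) = 0.0214842 × (12688/361.183) = 0.755.
Since 0 < η < 1, the good is a necessity.

0.755 (necessity)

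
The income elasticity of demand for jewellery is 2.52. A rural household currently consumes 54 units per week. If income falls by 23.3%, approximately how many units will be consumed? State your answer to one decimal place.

22.3

%ΔQ ≈ η × %ΔI = 2.52 × (-23.3%) = -58.716%.
New Q ≈ 54 × (1 − 0.58716) = 22.3.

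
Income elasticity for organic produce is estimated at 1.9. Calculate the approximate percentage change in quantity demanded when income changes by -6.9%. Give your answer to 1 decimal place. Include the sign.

-13.1%

%ΔQ ≈ η × %ΔI = 1.9 × (-6.9%) = -13.1%.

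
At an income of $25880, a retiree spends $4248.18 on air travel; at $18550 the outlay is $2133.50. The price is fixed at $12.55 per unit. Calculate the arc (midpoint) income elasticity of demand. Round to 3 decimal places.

2.009

With a constant price, Q₁ = 4248.18/12.55 = 338.500 and Q₂ = 2133.50/12.55 = 170.000 (equivalently, work directly with expenditure since P cancels).
Midpoint %ΔQ = (2133.50 − 4248.18)/3190.84 = -0.66273; midpoint %ΔI = (18550 − 25880)/22215 = -0.32996.
η = -0.66273 / -0.32996 = 2.009.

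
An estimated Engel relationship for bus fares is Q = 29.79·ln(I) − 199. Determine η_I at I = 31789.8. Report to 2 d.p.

0.27

At I = 31789.8: Q = 109.830.
dQ/dI = 29.79/I = 0.000937093 at this income.
η = (dQ/dI)·(I/Q) = 0.000937093 × (31789.8/109.830) = 0.27.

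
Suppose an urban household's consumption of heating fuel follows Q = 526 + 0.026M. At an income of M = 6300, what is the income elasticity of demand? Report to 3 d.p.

At M = 6300: Q = 689.800.
dQ/dM = 0.026.
η = (dQ/dM)·(M/Q) = 0.026 × (6300/689.800) = 0.237.

0.237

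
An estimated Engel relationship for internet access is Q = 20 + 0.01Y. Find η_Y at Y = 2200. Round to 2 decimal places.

0.52

At Y = 2200: Q = 42.000.
dQ/dY = 0.01.
η = (dQ/dY)·(Y/Q) = 0.01 × (2200/42.000) = 0.52.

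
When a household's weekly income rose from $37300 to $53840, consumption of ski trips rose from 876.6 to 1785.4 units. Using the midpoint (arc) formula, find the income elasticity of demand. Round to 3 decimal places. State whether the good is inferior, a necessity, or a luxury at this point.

1.881 (luxury)

ΔQ = 1785.4 − 876.6 = 908.8; midpoint Q̄ = (876.6 + 1785.4)/2 = 1331.
ΔI = 53840 − 37300 = 16540; midpoint Ī = (37300 + 53840)/2 = 45570.
η = (ΔQ/Q̄) ÷ (ΔI/Ī) = (908.8/1331) ÷ (16540/45570) = 1.881.
η > 1 ⇒ luxury.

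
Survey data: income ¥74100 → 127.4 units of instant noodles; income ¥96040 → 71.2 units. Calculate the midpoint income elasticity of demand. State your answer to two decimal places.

ΔQ = 71.2 − 127.4 = -56.2; midpoint Q̄ = (127.4 + 71.2)/2 = 99.3.
ΔI = 96040 − 74100 = 21940; midpoint Ī = (74100 + 96040)/2 = 85070.
η = (ΔQ/Q̄) ÷ (ΔI/Ī) = (-56.2/99.3) ÷ (21940/85070) = -2.19.

-2.19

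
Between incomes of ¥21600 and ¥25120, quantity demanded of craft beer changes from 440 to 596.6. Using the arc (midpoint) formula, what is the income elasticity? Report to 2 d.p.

ΔQ = 596.6 − 440 = 156.6; midpoint Q̄ = (440 + 596.6)/2 = 518.3.
ΔI = 25120 − 21600 = 3520; midpoint Ī = (21600 + 25120)/2 = 23360.
η = (ΔQ/Q̄) ÷ (ΔI/Ī) = (156.6/518.3) ÷ (3520/23360) = 2.01.

2.01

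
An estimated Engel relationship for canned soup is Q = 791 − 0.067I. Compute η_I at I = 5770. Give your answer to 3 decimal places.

-0.956

At I = 5770: Q = 404.410.
dQ/dI = −0.067.
η = (dQ/dI)·(I/Q) = -0.067 × (5770/404.410) = -0.956.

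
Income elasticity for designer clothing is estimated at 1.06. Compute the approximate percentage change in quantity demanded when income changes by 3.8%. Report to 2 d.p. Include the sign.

%ΔQ ≈ η × %ΔI = 1.06 × 3.8% = 4.03%.

4.03%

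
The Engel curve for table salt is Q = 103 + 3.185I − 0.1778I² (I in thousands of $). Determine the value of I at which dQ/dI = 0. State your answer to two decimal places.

dQ/dI = 3.185 − 0.3556I.
The good is inferior where dQ/dI < 0. Setting dQ/dI = 0 gives I = 3.185 / 0.3556 = 8.96.

8.96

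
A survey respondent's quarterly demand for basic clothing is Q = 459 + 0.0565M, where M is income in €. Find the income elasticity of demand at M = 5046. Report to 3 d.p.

0.383

At M = 5046: Q = 744.099.
dQ/dM = 0.0565.
η = (dQ/dM)·(M/Q) = 0.0565 × (5046/744.099) = 0.383.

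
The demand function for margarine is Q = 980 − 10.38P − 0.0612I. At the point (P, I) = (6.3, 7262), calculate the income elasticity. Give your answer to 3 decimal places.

-0.945

At P = 6.3, I = 7262: Q = 470.172.
Holding P constant, ∂Q/∂I = −0.0612.
η_I = (∂Q/∂I)·(I/Q) = -0.0612 × (7262/470.172) = -0.945.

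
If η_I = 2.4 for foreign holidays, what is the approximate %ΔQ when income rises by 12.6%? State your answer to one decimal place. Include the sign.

%ΔQ ≈ η × %ΔI = 2.4 × 12.6% = 30.2%.

30.2%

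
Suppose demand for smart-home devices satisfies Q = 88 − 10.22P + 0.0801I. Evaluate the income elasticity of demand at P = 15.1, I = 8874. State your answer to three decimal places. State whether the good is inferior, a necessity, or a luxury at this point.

1.103 (luxury)

At P = 15.1, I = 8874: Q = 644.485.
Holding P constant, ∂Q/∂I = 0.0801.
η_I = (∂Q/∂I)·(I/Q) = 0.0801 × (8874/644.485) = 1.103.
Since η > 1, this is a luxury.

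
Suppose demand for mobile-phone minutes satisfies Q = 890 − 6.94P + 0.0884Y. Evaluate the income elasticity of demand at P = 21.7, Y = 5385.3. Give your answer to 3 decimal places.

At P = 21.7, Y = 5385.3: Q = 1215.463.
Holding P constant, ∂Q/∂Y = 0.0884.
η_Y = (∂Q/∂Y)·(Y/Q) = 0.0884 × (5385.3/1215.463) = 0.392.

0.392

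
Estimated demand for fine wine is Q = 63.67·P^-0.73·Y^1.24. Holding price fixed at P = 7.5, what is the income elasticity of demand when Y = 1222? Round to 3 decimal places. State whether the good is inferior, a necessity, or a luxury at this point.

For a multiplicative demand Q = A·P^α·Y^β, the income elasticity is β everywhere.
Here β = 1.24, so η = 1.240.
Since η > 1, this is a luxury.

1.240 (luxury)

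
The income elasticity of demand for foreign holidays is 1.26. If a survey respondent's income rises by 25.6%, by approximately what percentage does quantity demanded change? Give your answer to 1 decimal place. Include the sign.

%ΔQ ≈ η × %ΔI = 1.26 × 25.6% = 32.3%.

32.3%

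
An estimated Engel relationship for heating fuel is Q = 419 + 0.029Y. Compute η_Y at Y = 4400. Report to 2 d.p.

At Y = 4400: Q = 546.600.
dQ/dY = 0.029.
η = (dQ/dY)·(Y/Q) = 0.029 × (4400/546.600) = 0.23.

0.23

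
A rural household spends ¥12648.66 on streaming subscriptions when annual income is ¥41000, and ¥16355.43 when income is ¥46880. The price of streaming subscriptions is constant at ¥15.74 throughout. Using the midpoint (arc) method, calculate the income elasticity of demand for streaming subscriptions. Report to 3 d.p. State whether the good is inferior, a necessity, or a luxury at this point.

1.910 (luxury)

With a constant price, Q₁ = 12648.66/15.74 = 803.600 and Q₂ = 16355.43/15.74 = 1039.100 (equivalently, work directly with expenditure since P cancels).
Midpoint %ΔQ = (16355.43 − 12648.66)/14502.05 = 0.25560; midpoint %ΔI = (46880 − 41000)/43940 = 0.13382.
η = 0.25560 / 0.13382 = 1.910.
η > 1 ⇒ luxury.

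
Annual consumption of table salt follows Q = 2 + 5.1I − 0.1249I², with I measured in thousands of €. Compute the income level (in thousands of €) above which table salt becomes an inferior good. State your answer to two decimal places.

20.42

dQ/dI = 5.1 − 0.2498I.
The good is inferior where dQ/dI < 0. Setting dQ/dI = 0 gives I = 5.1 / 0.2498 = 20.42.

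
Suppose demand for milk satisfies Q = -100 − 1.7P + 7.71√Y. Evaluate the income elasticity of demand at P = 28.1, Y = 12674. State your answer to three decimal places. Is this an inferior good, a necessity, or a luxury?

At P = 28.1, Y = 12674: Q = 720.213.
Holding P constant, ∂Q/∂Y = 7.71/(2√Y) = 0.0342427.
η_Y = (∂Q/∂Y)·(Y/Q) = 0.0342427 × (12674/720.213) = 0.603.
Since 0 < η < 1, this is a necessity.

0.603 (necessity)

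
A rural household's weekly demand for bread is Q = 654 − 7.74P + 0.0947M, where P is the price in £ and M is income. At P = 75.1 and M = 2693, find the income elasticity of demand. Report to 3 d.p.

At P = 75.1, M = 2693: Q = 327.753.
Holding P constant, ∂Q/∂M = 0.0947.
η_M = (∂Q/∂M)·(M/Q) = 0.0947 × (2693/327.753) = 0.778.

0.778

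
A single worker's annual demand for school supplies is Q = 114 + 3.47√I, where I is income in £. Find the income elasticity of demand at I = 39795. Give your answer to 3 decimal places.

At I = 39795: Q = 806.219.
dQ/dI = 3.47/(2√I) = 0.00869732 at this income.
η = (dQ/dI)·(I/Q) = 0.00869732 × (39795/806.219) = 0.429.

0.429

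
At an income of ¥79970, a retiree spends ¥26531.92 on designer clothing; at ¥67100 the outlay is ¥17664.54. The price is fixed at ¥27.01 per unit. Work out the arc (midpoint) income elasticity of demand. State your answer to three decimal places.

With a constant price, Q₁ = 26531.92/27.01 = 982.300 and Q₂ = 17664.54/27.01 = 654.000 (equivalently, work directly with expenditure since P cancels).
Midpoint %ΔQ = (17664.54 − 26531.92)/22098.23 = -0.40127; midpoint %ΔI = (67100 − 79970)/73535 = -0.17502.
η = -0.40127 / -0.17502 = 2.293.

2.293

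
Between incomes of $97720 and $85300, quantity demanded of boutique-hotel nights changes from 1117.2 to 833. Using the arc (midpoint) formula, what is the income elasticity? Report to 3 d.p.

ΔQ = 833 − 1117.2 = -284.2; midpoint Q̄ = (1117.2 + 833)/2 = 975.1.
ΔI = 85300 − 97720 = -12420; midpoint Ī = (97720 + 85300)/2 = 91510.
η = (ΔQ/Q̄) ÷ (ΔI/Ī) = (-284.2/975.1) ÷ (-12420/91510) = 2.147.

2.147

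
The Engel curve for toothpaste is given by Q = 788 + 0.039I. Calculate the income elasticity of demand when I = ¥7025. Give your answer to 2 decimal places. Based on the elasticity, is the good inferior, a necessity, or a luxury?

0.26 (necessity)

At I = 7025: Q = 1061.975.
dQ/dI = 0.039.
η = (dQ/dI)·(I/Q) = 0.039 × (7025/1061.975) = 0.26.
Since 0 < η < 1, the good is a necessity.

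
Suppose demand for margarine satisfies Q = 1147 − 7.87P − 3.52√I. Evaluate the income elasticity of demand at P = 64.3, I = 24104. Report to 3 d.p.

-2.893

At P = 64.3, I = 24104: Q = 94.463.
Holding P constant, ∂Q/∂I = -3.52/(2√I) = -0.0113362.
η_I = (∂Q/∂I)·(I/Q) = -0.0113362 × (24104/94.463) = -2.893.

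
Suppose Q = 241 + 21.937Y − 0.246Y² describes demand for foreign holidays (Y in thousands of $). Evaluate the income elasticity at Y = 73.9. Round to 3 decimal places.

At Y = 73.9: Q = 518.6866.
dQ/dY = 21.937 − 0.492Y = -14.42180.
η = (dQ/dY)·(Y/Q) = -14.42180 × (73.9/518.6866) = -2.055.

-2.055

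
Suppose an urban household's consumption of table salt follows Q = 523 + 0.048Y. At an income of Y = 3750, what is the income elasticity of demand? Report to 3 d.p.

At Y = 3750: Q = 703.000.
dQ/dY = 0.048.
η = (dQ/dY)·(Y/Q) = 0.048 × (3750/703.000) = 0.256.

0.256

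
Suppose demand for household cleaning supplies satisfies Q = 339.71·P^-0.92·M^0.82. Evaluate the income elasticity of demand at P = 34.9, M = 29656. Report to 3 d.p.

For a multiplicative demand Q = A·P^α·M^β, the income elasticity is β everywhere.
Here β = 0.82, so η = 0.820.

0.820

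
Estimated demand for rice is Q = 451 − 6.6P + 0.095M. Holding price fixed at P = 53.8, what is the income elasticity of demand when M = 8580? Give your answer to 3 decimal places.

At P = 53.8, M = 8580: Q = 911.020.
Holding P constant, ∂Q/∂M = 0.095.
η_M = (∂Q/∂M)·(M/Q) = 0.095 × (8580/911.020) = 0.895.

0.895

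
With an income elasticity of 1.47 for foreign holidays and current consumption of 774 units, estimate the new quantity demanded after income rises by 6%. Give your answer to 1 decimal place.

842.3

%ΔQ ≈ η × %ΔI = 1.47 × 6% = 8.82%.
New Q ≈ 774 × (1 + 0.0882) = 842.3.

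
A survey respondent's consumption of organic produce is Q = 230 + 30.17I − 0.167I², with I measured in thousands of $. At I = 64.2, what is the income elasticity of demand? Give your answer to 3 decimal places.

At I = 64.2: Q = 1478.6001.
dQ/dI = 30.17 − 0.334I = 8.72720.
η = (dQ/dI)·(I/Q) = 8.72720 × (64.2/1478.6001) = 0.379.

0.379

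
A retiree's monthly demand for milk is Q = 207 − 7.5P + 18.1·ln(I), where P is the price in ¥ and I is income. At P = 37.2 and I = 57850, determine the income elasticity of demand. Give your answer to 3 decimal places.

At P = 37.2, I = 57850: Q = 126.478.
Holding P constant, ∂Q/∂I = 18.1/I = 0.000312878.
η_I = (∂Q/∂I)·(I/Q) = 0.000312878 × (57850/126.478) = 0.143.

0.143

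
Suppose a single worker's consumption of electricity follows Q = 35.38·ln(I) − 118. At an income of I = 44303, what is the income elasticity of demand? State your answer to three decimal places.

0.136

At I = 44303: Q = 260.524.
dQ/dI = 35.38/I = 0.000798592 at this income.
η = (dQ/dI)·(I/Q) = 0.000798592 × (44303/260.524) = 0.136.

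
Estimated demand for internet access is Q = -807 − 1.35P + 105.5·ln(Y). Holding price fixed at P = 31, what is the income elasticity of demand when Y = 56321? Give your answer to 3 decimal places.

At P = 31, Y = 56321: Q = 305.196.
Holding P constant, ∂Q/∂Y = 105.5/Y = 0.00187319.
η_Y = (∂Q/∂Y)·(Y/Q) = 0.00187319 × (56321/305.196) = 0.346.

0.346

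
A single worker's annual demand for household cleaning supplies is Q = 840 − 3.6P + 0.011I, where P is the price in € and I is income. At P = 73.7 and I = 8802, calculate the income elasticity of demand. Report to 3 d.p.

At P = 73.7, I = 8802: Q = 671.502.
Holding P constant, ∂Q/∂I = 0.011.
η_I = (∂Q/∂I)·(I/Q) = 0.011 × (8802/671.502) = 0.144.

0.144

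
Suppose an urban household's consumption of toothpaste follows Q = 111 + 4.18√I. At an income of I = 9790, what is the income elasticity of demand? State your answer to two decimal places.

0.39

At I = 9790: Q = 524.588.
dQ/dI = 4.18/(2√I) = 0.021123 at this income.
η = (dQ/dI)·(I/Q) = 0.021123 × (9790/524.588) = 0.39.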